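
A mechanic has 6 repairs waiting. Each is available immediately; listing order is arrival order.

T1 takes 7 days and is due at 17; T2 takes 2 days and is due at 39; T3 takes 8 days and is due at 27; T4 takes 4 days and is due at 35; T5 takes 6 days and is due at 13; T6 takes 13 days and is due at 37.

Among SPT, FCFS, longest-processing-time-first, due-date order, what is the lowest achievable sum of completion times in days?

106

SPT (increasing processing time): T2 T4 T5 T1 T3 T6.
T2: 0→2
T4: 2→6
T5: 6→12
T1: 12→19
T3: 19→27
T6: 27→40
Sum = 2+6+12+19+27+40 = 106.
FIFO (arrival order): T1 T2 T3 T4 T5 T6.
T1: 0→7
T2: 7→9
T3: 9→17
T4: 17→21
T5: 21→27
T6: 27→40
Sum = 7+9+17+21+27+40 = 121.
LPT (decreasing processing time): T6 T3 T1 T5 T4 T2.
T6: 0→13
T3: 13→21
T1: 21→28
T5: 28→34
T4: 34→38
T2: 38→40
Sum = 13+21+28+34+38+40 = 174.
EDD (increasing due date): T5 T1 T3 T4 T6 T2.
T5: 0→6
T1: 6→13
T3: 13→21
T4: 21→25
T6: 25→38
T2: 38→40
Sum = 6+13+21+25+38+40 = 143.
SPT 106, FIFO 121, LPT 174, EDD 143 → minimum 106.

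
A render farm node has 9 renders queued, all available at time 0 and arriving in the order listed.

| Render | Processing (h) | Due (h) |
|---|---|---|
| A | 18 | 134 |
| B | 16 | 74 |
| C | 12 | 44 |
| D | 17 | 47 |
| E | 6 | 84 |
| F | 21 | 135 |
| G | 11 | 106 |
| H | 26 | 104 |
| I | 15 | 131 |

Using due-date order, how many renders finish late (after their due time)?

1

EDD (increasing due date): C D B E H G I A F.
C: 0→12, due 44, tardiness 0
D: 12→29, due 47, tardiness 0
B: 29→45, due 74, tardiness 0
E: 45→51, due 84, tardiness 0
H: 51→77, due 104, tardiness 0
G: 77→88, due 106, tardiness 0
I: 88→103, due 131, tardiness 0
A: 103→121, due 134, tardiness 0
F: 121→142, due 135, tardiness 7
Late renders: 1.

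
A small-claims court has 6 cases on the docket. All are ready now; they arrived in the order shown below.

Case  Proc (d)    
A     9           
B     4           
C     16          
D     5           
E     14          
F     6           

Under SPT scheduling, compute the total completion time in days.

144

SPT (increasing processing time): B D F A E C.
B: 0→4
D: 4→9
F: 9→15
A: 15→24
E: 24→38
C: 38→54
Sum = 4+9+15+24+38+54 = 144.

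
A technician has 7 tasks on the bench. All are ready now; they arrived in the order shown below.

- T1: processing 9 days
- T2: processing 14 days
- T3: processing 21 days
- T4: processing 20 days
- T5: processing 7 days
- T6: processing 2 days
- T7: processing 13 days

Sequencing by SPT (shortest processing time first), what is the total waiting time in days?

SPT (increasing processing time): T6 T5 T1 T7 T2 T4 T3.
T6: waits 0, runs 0→2
T5: waits 2, runs 2→9
T1: waits 9, runs 9→18
T7: waits 18, runs 18→31
T2: waits 31, runs 31→45
T4: waits 45, runs 45→65
T3: waits 65, runs 65→86
Sum = 0+2+9+18+31+45+65 = 170.

170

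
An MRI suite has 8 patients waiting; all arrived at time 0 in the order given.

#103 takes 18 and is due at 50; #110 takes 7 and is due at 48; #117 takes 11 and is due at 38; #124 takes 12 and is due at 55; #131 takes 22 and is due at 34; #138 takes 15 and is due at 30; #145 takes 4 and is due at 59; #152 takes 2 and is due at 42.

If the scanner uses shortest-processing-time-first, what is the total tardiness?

SPT (increasing processing time): #152 #145 #110 #117 #124 #138 #103 #131.
#152: 0→2, due 42, tardiness 0
#145: 2→6, due 59, tardiness 0
#110: 6→13, due 48, tardiness 0
#117: 13→24, due 38, tardiness 0
#124: 24→36, due 55, tardiness 0
#138: 36→51, due 30, tardiness 21
#103: 51→69, due 50, tardiness 19
#131: 69→91, due 34, tardiness 57
Sum = 0+0+0+0+0+21+19+57 = 97.

97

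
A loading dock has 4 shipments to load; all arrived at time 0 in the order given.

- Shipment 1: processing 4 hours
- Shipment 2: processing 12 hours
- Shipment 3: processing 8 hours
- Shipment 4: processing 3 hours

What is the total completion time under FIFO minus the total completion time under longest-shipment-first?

FIFO (arrival order): Shipment 1 Shipment 2 Shipment 3 Shipment 4.
Shipment 1: 0→4
Shipment 2: 4→16
Shipment 3: 16→24
Shipment 4: 24→27
Sum = 4+16+24+27 = 71.
LPT (decreasing processing time): Shipment 2 Shipment 3 Shipment 1 Shipment 4.
Shipment 2: 0→12
Shipment 3: 12→20
Shipment 1: 20→24
Shipment 4: 24→27
Sum = 12+20+24+27 = 83.
Difference = 71 − 83 = -12.

-12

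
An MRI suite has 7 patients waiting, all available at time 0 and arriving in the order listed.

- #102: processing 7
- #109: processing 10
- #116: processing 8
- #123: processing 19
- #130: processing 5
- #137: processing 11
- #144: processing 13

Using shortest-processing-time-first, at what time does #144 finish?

SPT (increasing processing time): #130 #102 #116 #109 #137 #144 #123.
#130: 0→5
#102: 5→12
#116: 12→20
#109: 20→30
#137: 30→41
#144: 41→54

54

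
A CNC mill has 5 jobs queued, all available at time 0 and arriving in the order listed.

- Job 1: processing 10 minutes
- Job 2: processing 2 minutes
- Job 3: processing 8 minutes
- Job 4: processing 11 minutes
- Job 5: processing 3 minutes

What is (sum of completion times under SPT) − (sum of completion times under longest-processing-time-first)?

SPT (increasing processing time): Job 2 Job 5 Job 3 Job 1 Job 4.
Job 2: 0→2
Job 5: 2→5
Job 3: 5→13
Job 1: 13→23
Job 4: 23→34
Sum = 2+5+13+23+34 = 77.
LPT (decreasing processing time): Job 4 Job 1 Job 3 Job 5 Job 2.
Job 4: 0→11
Job 1: 11→21
Job 3: 21→29
Job 5: 29→32
Job 2: 32→34
Sum = 11+21+29+32+34 = 127.
Difference = 77 − 127 = -50.

-50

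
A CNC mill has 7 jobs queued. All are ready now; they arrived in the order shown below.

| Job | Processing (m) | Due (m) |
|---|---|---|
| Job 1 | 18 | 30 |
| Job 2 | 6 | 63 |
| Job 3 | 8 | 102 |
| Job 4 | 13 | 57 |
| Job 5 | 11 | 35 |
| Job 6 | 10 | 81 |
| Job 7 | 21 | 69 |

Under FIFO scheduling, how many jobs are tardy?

FIFO (arrival order): Job 1 Job 2 Job 3 Job 4 Job 5 Job 6 Job 7.
Job 1: 0→18, due 30, tardiness 0
Job 2: 18→24, due 63, tardiness 0
Job 3: 24→32, due 102, tardiness 0
Job 4: 32→45, due 57, tardiness 0
Job 5: 45→56, due 35, tardiness 21
Job 6: 56→66, due 81, tardiness 0
Job 7: 66→87, due 69, tardiness 18
Late jobs: 2.

2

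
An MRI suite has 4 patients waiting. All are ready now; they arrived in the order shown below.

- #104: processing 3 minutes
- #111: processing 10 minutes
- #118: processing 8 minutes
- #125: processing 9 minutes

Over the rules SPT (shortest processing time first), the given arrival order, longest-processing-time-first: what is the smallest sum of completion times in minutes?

SPT (increasing processing time): #104 #118 #125 #111.
#104: 0→3
#118: 3→11
#125: 11→20
#111: 20→30
Sum = 3+11+20+30 = 64.
FIFO (arrival order): #104 #111 #118 #125.
#104: 0→3
#111: 3→13
#118: 13→21
#125: 21→30
Sum = 3+13+21+30 = 67.
LPT (decreasing processing time): #111 #125 #118 #104.
#111: 0→10
#125: 10→19
#118: 19→27
#104: 27→30
Sum = 10+19+27+30 = 86.
SPT 64, FIFO 67, LPT 86 → minimum 64.

64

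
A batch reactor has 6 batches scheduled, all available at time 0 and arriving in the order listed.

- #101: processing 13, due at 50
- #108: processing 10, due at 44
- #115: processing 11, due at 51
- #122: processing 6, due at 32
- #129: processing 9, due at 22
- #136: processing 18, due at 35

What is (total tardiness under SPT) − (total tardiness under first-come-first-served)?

-35

SPT (increasing processing time): #122 #129 #108 #115 #101 #136.
#122: 0→6, due 32, tardiness 0
#129: 6→15, due 22, tardiness 0
#108: 15→25, due 44, tardiness 0
#115: 25→36, due 51, tardiness 0
#101: 36→49, due 50, tardiness 0
#136: 49→67, due 35, tardiness 32
Sum = 0+0+0+0+0+32 = 32.
FIFO (arrival order): #101 #108 #115 #122 #129 #136.
#101: 0→13, due 50, tardiness 0
#108: 13→23, due 44, tardiness 0
#115: 23→34, due 51, tardiness 0
#122: 34→40, due 32, tardiness 8
#129: 40→49, due 22, tardiness 27
#136: 49→67, due 35, tardiness 32
Sum = 0+0+0+8+27+32 = 67.
Difference = 32 − 67 = -35.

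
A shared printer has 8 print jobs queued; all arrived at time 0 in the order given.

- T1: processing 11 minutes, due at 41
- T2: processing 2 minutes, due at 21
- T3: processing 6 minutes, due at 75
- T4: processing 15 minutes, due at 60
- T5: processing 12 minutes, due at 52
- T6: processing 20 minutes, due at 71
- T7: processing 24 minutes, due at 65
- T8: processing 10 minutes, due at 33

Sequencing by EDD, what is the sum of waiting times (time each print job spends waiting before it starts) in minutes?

290

EDD (increasing due date): T2 T8 T1 T5 T4 T7 T6 T3.
T2: waits 0, runs 0→2
T8: waits 2, runs 2→12
T1: waits 12, runs 12→23
T5: waits 23, runs 23→35
T4: waits 35, runs 35→50
T7: waits 50, runs 50→74
T6: waits 74, runs 74→94
T3: waits 94, runs 94→100
Sum = 0+2+12+23+35+50+74+94 = 290.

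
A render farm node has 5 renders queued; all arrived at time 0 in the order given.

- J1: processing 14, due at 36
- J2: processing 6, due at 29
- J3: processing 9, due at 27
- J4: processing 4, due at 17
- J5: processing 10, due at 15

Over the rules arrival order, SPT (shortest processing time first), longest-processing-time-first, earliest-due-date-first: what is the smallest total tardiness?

FIFO (arrival order): J1 J2 J3 J4 J5.
J1: 0→14, due 36, tardiness 0
J2: 14→20, due 29, tardiness 0
J3: 20→29, due 27, tardiness 2
J4: 29→33, due 17, tardiness 16
J5: 33→43, due 15, tardiness 28
Sum = 0+0+2+16+28 = 46.
SPT (increasing processing time): J4 J2 J3 J5 J1.
J4: 0→4, due 17, tardiness 0
J2: 4→10, due 29, tardiness 0
J3: 10→19, due 27, tardiness 0
J5: 19→29, due 15, tardiness 14
J1: 29→43, due 36, tardiness 7
Sum = 0+0+0+14+7 = 21.
LPT (decreasing processing time): J1 J5 J3 J2 J4.
J1: 0→14, due 36, tardiness 0
J5: 14→24, due 15, tardiness 9
J3: 24→33, due 27, tardiness 6
J2: 33→39, due 29, tardiness 10
J4: 39→43, due 17, tardiness 26
Sum = 0+9+6+10+26 = 51.
EDD (increasing due date): J5 J4 J3 J2 J1.
J5: 0→10, due 15, tardiness 0
J4: 10→14, due 17, tardiness 0
J3: 14→23, due 27, tardiness 0
J2: 23→29, due 29, tardiness 0
J1: 29→43, due 36, tardiness 7
Sum = 0+0+0+0+7 = 7.
FIFO 46, SPT 21, LPT 51, EDD 7 → minimum 7.

7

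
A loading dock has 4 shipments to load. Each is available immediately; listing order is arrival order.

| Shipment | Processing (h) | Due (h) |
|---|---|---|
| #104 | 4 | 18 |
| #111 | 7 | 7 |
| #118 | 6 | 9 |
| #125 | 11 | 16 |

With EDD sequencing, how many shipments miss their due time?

EDD (increasing due date): #111 #118 #125 #104.
#111: 0→7, due 7, tardiness 0
#118: 7→13, due 9, tardiness 4
#125: 13→24, due 16, tardiness 8
#104: 24→28, due 18, tardiness 10
Late shipments: 3.

3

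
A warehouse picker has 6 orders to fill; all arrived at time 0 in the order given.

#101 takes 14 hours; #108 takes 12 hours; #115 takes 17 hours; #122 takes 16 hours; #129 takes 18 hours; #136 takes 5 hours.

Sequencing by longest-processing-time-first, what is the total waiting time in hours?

LPT (decreasing processing time): #129 #115 #122 #101 #108 #136.
#129: waits 0, runs 0→18
#115: waits 18, runs 18→35
#122: waits 35, runs 35→51
#101: waits 51, runs 51→65
#108: waits 65, runs 65→77
#136: waits 77, runs 77→82
Sum = 0+18+35+51+65+77 = 246.

246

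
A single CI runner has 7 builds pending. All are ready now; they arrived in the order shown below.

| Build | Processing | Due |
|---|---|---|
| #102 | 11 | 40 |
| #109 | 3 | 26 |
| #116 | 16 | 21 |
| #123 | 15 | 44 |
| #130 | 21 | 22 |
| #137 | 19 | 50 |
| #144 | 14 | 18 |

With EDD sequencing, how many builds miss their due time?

6

EDD (increasing due date): #144 #116 #130 #109 #102 #123 #137.
#144: 0→14, due 18, tardiness 0
#116: 14→30, due 21, tardiness 9
#130: 30→51, due 22, tardiness 29
#109: 51→54, due 26, tardiness 28
#102: 54→65, due 40, tardiness 25
#123: 65→80, due 44, tardiness 36
#137: 80→99, due 50, tardiness 49
Late builds: 6.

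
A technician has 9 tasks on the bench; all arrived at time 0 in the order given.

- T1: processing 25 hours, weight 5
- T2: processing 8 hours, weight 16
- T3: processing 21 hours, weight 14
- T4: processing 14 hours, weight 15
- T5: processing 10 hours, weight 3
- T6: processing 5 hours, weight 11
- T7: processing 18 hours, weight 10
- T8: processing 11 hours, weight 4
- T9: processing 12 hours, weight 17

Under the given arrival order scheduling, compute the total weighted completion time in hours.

7142

FIFO (arrival order): T1 T2 T3 T4 T5 T6 T7 T8 T9.
T1: finishes 25, weight 5, w·C = 125
T2: finishes 33, weight 16, w·C = 528
T3: finishes 54, weight 14, w·C = 756
T4: finishes 68, weight 15, w·C = 1020
T5: finishes 78, weight 3, w·C = 234
T6: finishes 83, weight 11, w·C = 913
T7: finishes 101, weight 10, w·C = 1010
T8: finishes 112, weight 4, w·C = 448
T9: finishes 124, weight 17, w·C = 2108
Sum = 125+528+756+1020+234+913+1010+448+2108 = 7142.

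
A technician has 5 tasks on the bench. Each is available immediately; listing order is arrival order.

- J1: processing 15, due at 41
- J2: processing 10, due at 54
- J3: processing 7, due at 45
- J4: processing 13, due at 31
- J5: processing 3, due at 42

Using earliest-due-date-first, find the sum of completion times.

EDD (increasing due date): J4 J1 J5 J3 J2.
J4: 0→13
J1: 13→28
J5: 28→31
J3: 31→38
J2: 38→48
Sum = 13+28+31+38+48 = 158.

158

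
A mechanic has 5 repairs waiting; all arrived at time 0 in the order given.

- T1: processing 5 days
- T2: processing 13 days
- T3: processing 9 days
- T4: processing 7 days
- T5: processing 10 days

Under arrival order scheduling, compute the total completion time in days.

FIFO (arrival order): T1 T2 T3 T4 T5.
T1: 0→5
T2: 5→18
T3: 18→27
T4: 27→34
T5: 34→44
Sum = 5+18+27+34+44 = 128.

128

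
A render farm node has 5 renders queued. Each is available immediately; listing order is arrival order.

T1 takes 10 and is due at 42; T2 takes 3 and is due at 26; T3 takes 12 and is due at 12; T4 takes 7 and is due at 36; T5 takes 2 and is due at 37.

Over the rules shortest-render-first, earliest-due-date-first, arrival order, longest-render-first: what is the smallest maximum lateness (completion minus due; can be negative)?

0

SPT (increasing processing time): T5 T2 T4 T1 T3.
T5: 0→2, due 37, lateness -35
T2: 2→5, due 26, lateness -21
T4: 5→12, due 36, lateness -24
T1: 12→22, due 42, lateness -20
T3: 22→34, due 12, lateness 22
Maximum = 22.
EDD (increasing due date): T3 T2 T4 T5 T1.
T3: 0→12, due 12, lateness 0
T2: 12→15, due 26, lateness -11
T4: 15→22, due 36, lateness -14
T5: 22→24, due 37, lateness -13
T1: 24→34, due 42, lateness -8
Maximum = 0.
FIFO (arrival order): T1 T2 T3 T4 T5.
T1: 0→10, due 42, lateness -32
T2: 10→13, due 26, lateness -13
T3: 13→25, due 12, lateness 13
T4: 25→32, due 36, lateness -4
T5: 32→34, due 37, lateness -3
Maximum = 13.
LPT (decreasing processing time): T3 T1 T4 T2 T5.
T3: 0→12, due 12, lateness 0
T1: 12→22, due 42, lateness -20
T4: 22→29, due 36, lateness -7
T2: 29→32, due 26, lateness 6
T5: 32→34, due 37, lateness -3
Maximum = 6.
SPT 22, EDD 0, FIFO 13, LPT 6 → minimum 0.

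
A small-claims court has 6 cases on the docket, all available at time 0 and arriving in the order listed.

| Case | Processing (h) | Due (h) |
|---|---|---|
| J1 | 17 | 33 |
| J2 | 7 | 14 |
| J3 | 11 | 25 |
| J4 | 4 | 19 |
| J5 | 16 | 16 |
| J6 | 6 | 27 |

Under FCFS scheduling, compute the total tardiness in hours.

113

FIFO (arrival order): J1 J2 J3 J4 J5 J6.
J1: 0→17, due 33, tardiness 0
J2: 17→24, due 14, tardiness 10
J3: 24→35, due 25, tardiness 10
J4: 35→39, due 19, tardiness 20
J5: 39→55, due 16, tardiness 39
J6: 55→61, due 27, tardiness 34
Sum = 0+10+10+20+39+34 = 113.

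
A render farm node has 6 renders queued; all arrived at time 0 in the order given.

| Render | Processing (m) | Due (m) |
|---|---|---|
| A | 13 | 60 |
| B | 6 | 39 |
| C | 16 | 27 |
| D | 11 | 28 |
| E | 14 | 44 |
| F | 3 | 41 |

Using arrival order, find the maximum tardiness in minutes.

FIFO (arrival order): A B C D E F.
A: 0→13, due 60, tardiness 0
B: 13→19, due 39, tardiness 0
C: 19→35, due 27, tardiness 8
D: 35→46, due 28, tardiness 18
E: 46→60, due 44, tardiness 16
F: 60→63, due 41, tardiness 22
Maximum = 22.

22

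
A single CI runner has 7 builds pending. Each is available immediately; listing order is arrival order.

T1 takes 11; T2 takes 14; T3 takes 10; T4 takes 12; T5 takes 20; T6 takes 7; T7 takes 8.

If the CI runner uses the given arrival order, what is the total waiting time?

FIFO (arrival order): T1 T2 T3 T4 T5 T6 T7.
T1: waits 0, runs 0→11
T2: waits 11, runs 11→25
T3: waits 25, runs 25→35
T4: waits 35, runs 35→47
T5: waits 47, runs 47→67
T6: waits 67, runs 67→74
T7: waits 74, runs 74→82
Sum = 0+11+25+35+47+67+74 = 259.

259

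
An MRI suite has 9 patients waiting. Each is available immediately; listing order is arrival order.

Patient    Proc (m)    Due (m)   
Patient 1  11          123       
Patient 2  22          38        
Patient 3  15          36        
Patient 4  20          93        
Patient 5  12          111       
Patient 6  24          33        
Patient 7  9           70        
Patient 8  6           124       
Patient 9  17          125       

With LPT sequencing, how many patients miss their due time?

4

LPT (decreasing processing time): Patient 6 Patient 2 Patient 4 Patient 9 Patient 3 Patient 5 Patient 1 Patient 7 Patient 8.
Patient 6: 0→24, due 33, tardiness 0
Patient 2: 24→46, due 38, tardiness 8
Patient 4: 46→66, due 93, tardiness 0
Patient 9: 66→83, due 125, tardiness 0
Patient 3: 83→98, due 36, tardiness 62
Patient 5: 98→110, due 111, tardiness 0
Patient 1: 110→121, due 123, tardiness 0
Patient 7: 121→130, due 70, tardiness 60
Patient 8: 130→136, due 124, tardiness 12
Late patients: 4.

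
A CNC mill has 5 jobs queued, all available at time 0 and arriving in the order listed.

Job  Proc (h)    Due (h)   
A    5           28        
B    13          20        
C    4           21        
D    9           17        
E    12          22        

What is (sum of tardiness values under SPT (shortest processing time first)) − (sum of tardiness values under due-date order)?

-6

SPT (increasing processing time): C A D E B.
C: 0→4, due 21, tardiness 0
A: 4→9, due 28, tardiness 0
D: 9→18, due 17, tardiness 1
E: 18→30, due 22, tardiness 8
B: 30→43, due 20, tardiness 23
Sum = 0+0+1+8+23 = 32.
EDD (increasing due date): D B C E A.
D: 0→9, due 17, tardiness 0
B: 9→22, due 20, tardiness 2
C: 22→26, due 21, tardiness 5
E: 26→38, due 22, tardiness 16
A: 38→43, due 28, tardiness 15
Sum = 0+2+5+16+15 = 38.
Difference = 32 − 38 = -6.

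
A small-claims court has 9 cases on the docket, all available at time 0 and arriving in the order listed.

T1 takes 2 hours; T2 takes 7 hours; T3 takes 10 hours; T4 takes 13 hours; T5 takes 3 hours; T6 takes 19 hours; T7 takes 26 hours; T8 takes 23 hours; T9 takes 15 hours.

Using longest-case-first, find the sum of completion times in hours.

775

LPT (decreasing processing time): T7 T8 T6 T9 T4 T3 T2 T5 T1.
T7: 0→26
T8: 26→49
T6: 49→68
T9: 68→83
T4: 83→96
T3: 96→106
T2: 106→113
T5: 113→116
T1: 116→118
Sum = 26+49+68+83+96+106+113+116+118 = 775.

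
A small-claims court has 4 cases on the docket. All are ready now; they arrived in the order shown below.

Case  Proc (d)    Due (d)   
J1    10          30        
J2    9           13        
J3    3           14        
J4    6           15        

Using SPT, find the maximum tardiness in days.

SPT (increasing processing time): J3 J4 J2 J1.
J3: 0→3, due 14, tardiness 0
J4: 3→9, due 15, tardiness 0
J2: 9→18, due 13, tardiness 5
J1: 18→28, due 30, tardiness 0
Maximum = 5.

5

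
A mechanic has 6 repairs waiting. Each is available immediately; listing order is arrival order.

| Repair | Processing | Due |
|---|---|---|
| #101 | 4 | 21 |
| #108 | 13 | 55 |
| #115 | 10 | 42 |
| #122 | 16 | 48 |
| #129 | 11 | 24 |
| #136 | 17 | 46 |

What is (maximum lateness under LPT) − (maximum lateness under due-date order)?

34

LPT (decreasing processing time): #136 #122 #108 #129 #115 #101.
#136: 0→17, due 46, lateness -29
#122: 17→33, due 48, lateness -15
#108: 33→46, due 55, lateness -9
#129: 46→57, due 24, lateness 33
#115: 57→67, due 42, lateness 25
#101: 67→71, due 21, lateness 50
Maximum = 50.
EDD (increasing due date): #101 #129 #115 #136 #122 #108.
#101: 0→4, due 21, lateness -17
#129: 4→15, due 24, lateness -9
#115: 15→25, due 42, lateness -17
#136: 25→42, due 46, lateness -4
#122: 42→58, due 48, lateness 10
#108: 58→71, due 55, lateness 16
Maximum = 16.
Difference = 50 − 16 = 34.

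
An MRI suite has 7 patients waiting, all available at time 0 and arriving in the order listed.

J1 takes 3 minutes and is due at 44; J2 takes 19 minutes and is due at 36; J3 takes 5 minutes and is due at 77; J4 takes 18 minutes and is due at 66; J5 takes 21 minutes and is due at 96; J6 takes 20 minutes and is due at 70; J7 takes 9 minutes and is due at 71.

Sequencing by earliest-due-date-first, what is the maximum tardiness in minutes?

0

EDD (increasing due date): J2 J1 J4 J6 J7 J3 J5.
J2: 0→19, due 36, tardiness 0
J1: 19→22, due 44, tardiness 0
J4: 22→40, due 66, tardiness 0
J6: 40→60, due 70, tardiness 0
J7: 60→69, due 71, tardiness 0
J3: 69→74, due 77, tardiness 0
J5: 74→95, due 96, tardiness 0
Maximum = 0.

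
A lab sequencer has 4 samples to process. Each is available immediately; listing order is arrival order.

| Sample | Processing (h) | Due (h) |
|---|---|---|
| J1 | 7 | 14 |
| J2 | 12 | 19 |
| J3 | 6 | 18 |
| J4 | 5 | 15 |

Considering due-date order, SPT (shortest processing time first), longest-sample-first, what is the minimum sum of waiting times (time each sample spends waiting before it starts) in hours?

34

EDD (increasing due date): J1 J4 J3 J2.
J1: waits 0, runs 0→7
J4: waits 7, runs 7→12
J3: waits 12, runs 12→18
J2: waits 18, runs 18→30
Sum = 0+7+12+18 = 37.
SPT (increasing processing time): J4 J3 J1 J2.
J4: waits 0, runs 0→5
J3: waits 5, runs 5→11
J1: waits 11, runs 11→18
J2: waits 18, runs 18→30
Sum = 0+5+11+18 = 34.
LPT (decreasing processing time): J2 J1 J3 J4.
J2: waits 0, runs 0→12
J1: waits 12, runs 12→19
J3: waits 19, runs 19→25
J4: waits 25, runs 25→30
Sum = 0+12+19+25 = 56.
EDD 37, SPT 34, LPT 56 → minimum 34.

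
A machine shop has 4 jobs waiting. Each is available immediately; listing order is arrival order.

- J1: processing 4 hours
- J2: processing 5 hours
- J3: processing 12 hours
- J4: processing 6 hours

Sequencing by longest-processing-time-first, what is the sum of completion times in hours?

80

LPT (decreasing processing time): J3 J4 J2 J1.
J3: 0→12
J4: 12→18
J2: 18→23
J1: 23→27
Sum = 12+18+23+27 = 80.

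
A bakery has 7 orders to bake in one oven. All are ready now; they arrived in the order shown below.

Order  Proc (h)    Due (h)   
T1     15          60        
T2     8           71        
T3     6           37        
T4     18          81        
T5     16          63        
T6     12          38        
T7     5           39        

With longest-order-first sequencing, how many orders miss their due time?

LPT (decreasing processing time): T4 T5 T1 T6 T2 T3 T7.
T4: 0→18, due 81, tardiness 0
T5: 18→34, due 63, tardiness 0
T1: 34→49, due 60, tardiness 0
T6: 49→61, due 38, tardiness 23
T2: 61→69, due 71, tardiness 0
T3: 69→75, due 37, tardiness 38
T7: 75→80, due 39, tardiness 41
Late orders: 3.

3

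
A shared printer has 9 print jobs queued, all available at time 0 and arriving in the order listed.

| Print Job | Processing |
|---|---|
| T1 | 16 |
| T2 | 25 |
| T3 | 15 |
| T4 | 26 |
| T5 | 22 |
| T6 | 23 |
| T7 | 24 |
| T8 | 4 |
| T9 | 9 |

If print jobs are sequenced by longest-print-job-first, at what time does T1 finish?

LPT (decreasing processing time): T4 T2 T7 T6 T5 T1 T3 T9 T8.
T4: 0→26
T2: 26→51
T7: 51→75
T6: 75→98
T5: 98→120
T1: 120→136

136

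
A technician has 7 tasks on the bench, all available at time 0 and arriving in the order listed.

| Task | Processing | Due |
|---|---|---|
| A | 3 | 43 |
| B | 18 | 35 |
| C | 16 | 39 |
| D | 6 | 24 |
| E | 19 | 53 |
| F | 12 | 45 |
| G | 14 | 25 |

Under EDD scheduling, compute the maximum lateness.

EDD (increasing due date): D G B C A F E.
D: 0→6, due 24, lateness -18
G: 6→20, due 25, lateness -5
B: 20→38, due 35, lateness 3
C: 38→54, due 39, lateness 15
A: 54→57, due 43, lateness 14
F: 57→69, due 45, lateness 24
E: 69→88, due 53, lateness 35
Maximum = 35.

35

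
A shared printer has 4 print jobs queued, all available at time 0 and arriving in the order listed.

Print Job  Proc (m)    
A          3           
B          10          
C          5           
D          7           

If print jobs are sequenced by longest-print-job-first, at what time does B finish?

LPT (decreasing processing time): B D C A.
B: 0→10

10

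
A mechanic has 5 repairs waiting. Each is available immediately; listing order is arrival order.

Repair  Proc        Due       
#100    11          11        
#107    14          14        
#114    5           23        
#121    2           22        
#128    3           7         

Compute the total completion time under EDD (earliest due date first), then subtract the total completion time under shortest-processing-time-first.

EDD (increasing due date): #128 #100 #107 #121 #114.
#128: 0→3
#100: 3→14
#107: 14→28
#121: 28→30
#114: 30→35
Sum = 3+14+28+30+35 = 110.
SPT (increasing processing time): #121 #128 #114 #100 #107.
#121: 0→2
#128: 2→5
#114: 5→10
#100: 10→21
#107: 21→35
Sum = 2+5+10+21+35 = 73.
Difference = 110 − 73 = 37.

37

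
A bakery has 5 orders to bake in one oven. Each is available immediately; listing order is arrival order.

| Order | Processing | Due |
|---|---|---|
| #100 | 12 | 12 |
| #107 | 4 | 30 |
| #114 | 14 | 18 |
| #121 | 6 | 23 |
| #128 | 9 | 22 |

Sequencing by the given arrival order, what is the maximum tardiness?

FIFO (arrival order): #100 #107 #114 #121 #128.
#100: 0→12, due 12, tardiness 0
#107: 12→16, due 30, tardiness 0
#114: 16→30, due 18, tardiness 12
#121: 30→36, due 23, tardiness 13
#128: 36→45, due 22, tardiness 23
Maximum = 23.

23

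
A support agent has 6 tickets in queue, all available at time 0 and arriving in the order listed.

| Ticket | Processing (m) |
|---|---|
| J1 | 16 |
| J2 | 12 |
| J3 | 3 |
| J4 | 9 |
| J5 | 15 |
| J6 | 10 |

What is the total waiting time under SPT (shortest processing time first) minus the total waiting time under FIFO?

SPT (increasing processing time): J3 J4 J6 J2 J5 J1.
J3: waits 0, runs 0→3
J4: waits 3, runs 3→12
J6: waits 12, runs 12→22
J2: waits 22, runs 22→34
J5: waits 34, runs 34→49
J1: waits 49, runs 49→65
Sum = 0+3+12+22+34+49 = 120.
FIFO (arrival order): J1 J2 J3 J4 J5 J6.
J1: waits 0, runs 0→16
J2: waits 16, runs 16→28
J3: waits 28, runs 28→31
J4: waits 31, runs 31→40
J5: waits 40, runs 40→55
J6: waits 55, runs 55→65
Sum = 0+16+28+31+40+55 = 170.
Difference = 120 − 170 = -50.

-50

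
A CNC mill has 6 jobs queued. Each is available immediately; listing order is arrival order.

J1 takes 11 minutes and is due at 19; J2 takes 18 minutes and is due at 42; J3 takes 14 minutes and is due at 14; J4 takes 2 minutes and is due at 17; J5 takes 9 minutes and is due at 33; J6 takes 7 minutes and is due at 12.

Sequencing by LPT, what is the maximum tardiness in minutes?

47

LPT (decreasing processing time): J2 J3 J1 J5 J6 J4.
J2: 0→18, due 42, tardiness 0
J3: 18→32, due 14, tardiness 18
J1: 32→43, due 19, tardiness 24
J5: 43→52, due 33, tardiness 19
J6: 52→59, due 12, tardiness 47
J4: 59→61, due 17, tardiness 44
Maximum = 47.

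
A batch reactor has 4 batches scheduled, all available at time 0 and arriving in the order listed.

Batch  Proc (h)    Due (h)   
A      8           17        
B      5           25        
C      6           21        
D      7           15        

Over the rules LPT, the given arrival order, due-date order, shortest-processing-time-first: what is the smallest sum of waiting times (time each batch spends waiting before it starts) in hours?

LPT (decreasing processing time): A D C B.
A: waits 0, runs 0→8
D: waits 8, runs 8→15
C: waits 15, runs 15→21
B: waits 21, runs 21→26
Sum = 0+8+15+21 = 44.
FIFO (arrival order): A B C D.
A: waits 0, runs 0→8
B: waits 8, runs 8→13
C: waits 13, runs 13→19
D: waits 19, runs 19→26
Sum = 0+8+13+19 = 40.
EDD (increasing due date): D A C B.
D: waits 0, runs 0→7
A: waits 7, runs 7→15
C: waits 15, runs 15→21
B: waits 21, runs 21→26
Sum = 0+7+15+21 = 43.
SPT (increasing processing time): B C D A.
B: waits 0, runs 0→5
C: waits 5, runs 5→11
D: waits 11, runs 11→18
A: waits 18, runs 18→26
Sum = 0+5+11+18 = 34.
LPT 44, FIFO 40, EDD 43, SPT 34 → minimum 34.

34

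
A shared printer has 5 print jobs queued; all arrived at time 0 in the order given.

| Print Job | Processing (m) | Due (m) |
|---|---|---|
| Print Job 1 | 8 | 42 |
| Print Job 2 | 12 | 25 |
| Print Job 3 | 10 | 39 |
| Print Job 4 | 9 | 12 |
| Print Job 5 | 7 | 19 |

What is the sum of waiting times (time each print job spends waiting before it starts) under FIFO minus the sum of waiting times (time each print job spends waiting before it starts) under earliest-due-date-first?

FIFO (arrival order): Print Job 1 Print Job 2 Print Job 3 Print Job 4 Print Job 5.
Print Job 1: waits 0, runs 0→8
Print Job 2: waits 8, runs 8→20
Print Job 3: waits 20, runs 20→30
Print Job 4: waits 30, runs 30→39
Print Job 5: waits 39, runs 39→46
Sum = 0+8+20+30+39 = 97.
EDD (increasing due date): Print Job 4 Print Job 5 Print Job 2 Print Job 3 Print Job 1.
Print Job 4: waits 0, runs 0→9
Print Job 5: waits 9, runs 9→16
Print Job 2: waits 16, runs 16→28
Print Job 3: waits 28, runs 28→38
Print Job 1: waits 38, runs 38→46
Sum = 0+9+16+28+38 = 91.
Difference = 97 − 91 = 6.

6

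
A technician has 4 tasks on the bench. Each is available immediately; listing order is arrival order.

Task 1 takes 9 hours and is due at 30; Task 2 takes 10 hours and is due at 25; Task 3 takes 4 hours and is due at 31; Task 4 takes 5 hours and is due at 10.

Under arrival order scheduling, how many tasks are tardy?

1

FIFO (arrival order): Task 1 Task 2 Task 3 Task 4.
Task 1: 0→9, due 30, tardiness 0
Task 2: 9→19, due 25, tardiness 0
Task 3: 19→23, due 31, tardiness 0
Task 4: 23→28, due 10, tardiness 18
Late tasks: 1.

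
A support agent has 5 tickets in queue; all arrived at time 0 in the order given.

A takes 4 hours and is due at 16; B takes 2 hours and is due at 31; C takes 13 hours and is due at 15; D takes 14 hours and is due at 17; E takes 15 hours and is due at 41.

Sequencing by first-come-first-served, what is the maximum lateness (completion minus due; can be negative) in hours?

16

FIFO (arrival order): A B C D E.
A: 0→4, due 16, lateness -12
B: 4→6, due 31, lateness -25
C: 6→19, due 15, lateness 4
D: 19→33, due 17, lateness 16
E: 33→48, due 41, lateness 7
Maximum = 16.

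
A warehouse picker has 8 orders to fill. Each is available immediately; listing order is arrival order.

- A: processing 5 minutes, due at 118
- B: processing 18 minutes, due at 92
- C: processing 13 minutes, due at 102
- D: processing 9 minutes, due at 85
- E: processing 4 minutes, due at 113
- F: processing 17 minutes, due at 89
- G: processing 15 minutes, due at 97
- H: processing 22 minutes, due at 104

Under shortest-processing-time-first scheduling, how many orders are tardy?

SPT (increasing processing time): E A D C G F B H.
E: 0→4, due 113, tardiness 0
A: 4→9, due 118, tardiness 0
D: 9→18, due 85, tardiness 0
C: 18→31, due 102, tardiness 0
G: 31→46, due 97, tardiness 0
F: 46→63, due 89, tardiness 0
B: 63→81, due 92, tardiness 0
H: 81→103, due 104, tardiness 0
Late orders: 0.

0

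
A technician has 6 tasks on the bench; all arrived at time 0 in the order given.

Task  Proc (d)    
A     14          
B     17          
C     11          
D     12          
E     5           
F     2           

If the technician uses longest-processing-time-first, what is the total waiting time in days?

LPT (decreasing processing time): B A D C E F.
B: waits 0, runs 0→17
A: waits 17, runs 17→31
D: waits 31, runs 31→43
C: waits 43, runs 43→54
E: waits 54, runs 54→59
F: waits 59, runs 59→61
Sum = 0+17+31+43+54+59 = 204.

204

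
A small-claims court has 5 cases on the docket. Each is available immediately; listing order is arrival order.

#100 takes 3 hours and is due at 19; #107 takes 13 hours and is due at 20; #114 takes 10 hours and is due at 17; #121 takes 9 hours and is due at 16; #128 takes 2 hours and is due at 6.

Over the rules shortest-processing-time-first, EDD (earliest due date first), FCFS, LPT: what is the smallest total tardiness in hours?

SPT (increasing processing time): #128 #100 #121 #114 #107.
#128: 0→2, due 6, tardiness 0
#100: 2→5, due 19, tardiness 0
#121: 5→14, due 16, tardiness 0
#114: 14→24, due 17, tardiness 7
#107: 24→37, due 20, tardiness 17
Sum = 0+0+0+7+17 = 24.
EDD (increasing due date): #128 #121 #114 #100 #107.
#128: 0→2, due 6, tardiness 0
#121: 2→11, due 16, tardiness 0
#114: 11→21, due 17, tardiness 4
#100: 21→24, due 19, tardiness 5
#107: 24→37, due 20, tardiness 17
Sum = 0+0+4+5+17 = 26.
FIFO (arrival order): #100 #107 #114 #121 #128.
#100: 0→3, due 19, tardiness 0
#107: 3→16, due 20, tardiness 0
#114: 16→26, due 17, tardiness 9
#121: 26→35, due 16, tardiness 19
#128: 35→37, due 6, tardiness 31
Sum = 0+0+9+19+31 = 59.
LPT (decreasing processing time): #107 #114 #121 #100 #128.
#107: 0→13, due 20, tardiness 0
#114: 13→23, due 17, tardiness 6
#121: 23→32, due 16, tardiness 16
#100: 32→35, due 19, tardiness 16
#128: 35→37, due 6, tardiness 31
Sum = 0+6+16+16+31 = 69.
SPT 24, EDD 26, FIFO 59, LPT 69 → minimum 24.

24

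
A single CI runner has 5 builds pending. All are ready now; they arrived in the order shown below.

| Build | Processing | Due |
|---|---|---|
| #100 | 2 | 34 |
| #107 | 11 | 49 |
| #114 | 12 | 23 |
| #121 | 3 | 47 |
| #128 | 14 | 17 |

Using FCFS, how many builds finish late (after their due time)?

FIFO (arrival order): #100 #107 #114 #121 #128.
#100: 0→2, due 34, tardiness 0
#107: 2→13, due 49, tardiness 0
#114: 13→25, due 23, tardiness 2
#121: 25→28, due 47, tardiness 0
#128: 28→42, due 17, tardiness 25
Late builds: 2.

2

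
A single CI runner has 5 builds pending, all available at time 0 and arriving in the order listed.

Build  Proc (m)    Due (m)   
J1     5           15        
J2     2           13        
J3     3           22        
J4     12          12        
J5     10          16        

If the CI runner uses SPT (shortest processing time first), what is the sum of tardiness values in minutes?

24

SPT (increasing processing time): J2 J3 J1 J5 J4.
J2: 0→2, due 13, tardiness 0
J3: 2→5, due 22, tardiness 0
J1: 5→10, due 15, tardiness 0
J5: 10→20, due 16, tardiness 4
J4: 20→32, due 12, tardiness 20
Sum = 0+0+0+4+20 = 24.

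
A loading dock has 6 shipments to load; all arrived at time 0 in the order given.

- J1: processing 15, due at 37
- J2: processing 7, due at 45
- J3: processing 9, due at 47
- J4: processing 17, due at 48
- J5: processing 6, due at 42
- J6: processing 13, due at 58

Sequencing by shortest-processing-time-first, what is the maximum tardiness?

SPT (increasing processing time): J5 J2 J3 J6 J1 J4.
J5: 0→6, due 42, tardiness 0
J2: 6→13, due 45, tardiness 0
J3: 13→22, due 47, tardiness 0
J6: 22→35, due 58, tardiness 0
J1: 35→50, due 37, tardiness 13
J4: 50→67, due 48, tardiness 19
Maximum = 19.

19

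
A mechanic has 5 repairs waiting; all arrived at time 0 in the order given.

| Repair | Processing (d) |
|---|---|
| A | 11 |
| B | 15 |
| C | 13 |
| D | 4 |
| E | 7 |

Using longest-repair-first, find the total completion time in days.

178

LPT (decreasing processing time): B C A E D.
B: 0→15
C: 15→28
A: 28→39
E: 39→46
D: 46→50
Sum = 15+28+39+46+50 = 178.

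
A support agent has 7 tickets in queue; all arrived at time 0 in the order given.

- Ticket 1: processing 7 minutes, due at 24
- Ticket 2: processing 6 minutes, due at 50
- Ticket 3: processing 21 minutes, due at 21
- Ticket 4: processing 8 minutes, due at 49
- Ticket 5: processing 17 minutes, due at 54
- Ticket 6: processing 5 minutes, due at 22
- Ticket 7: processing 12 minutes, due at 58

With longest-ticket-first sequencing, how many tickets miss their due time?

4

LPT (decreasing processing time): Ticket 3 Ticket 5 Ticket 7 Ticket 4 Ticket 1 Ticket 2 Ticket 6.
Ticket 3: 0→21, due 21, tardiness 0
Ticket 5: 21→38, due 54, tardiness 0
Ticket 7: 38→50, due 58, tardiness 0
Ticket 4: 50→58, due 49, tardiness 9
Ticket 1: 58→65, due 24, tardiness 41
Ticket 2: 65→71, due 50, tardiness 21
Ticket 6: 71→76, due 22, tardiness 54
Late tickets: 4.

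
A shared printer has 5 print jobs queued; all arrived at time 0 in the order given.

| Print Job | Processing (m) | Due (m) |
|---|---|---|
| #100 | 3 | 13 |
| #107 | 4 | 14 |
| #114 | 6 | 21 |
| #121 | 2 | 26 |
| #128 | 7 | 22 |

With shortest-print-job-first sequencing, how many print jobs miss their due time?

0

SPT (increasing processing time): #121 #100 #107 #114 #128.
#121: 0→2, due 26, tardiness 0
#100: 2→5, due 13, tardiness 0
#107: 5→9, due 14, tardiness 0
#114: 9→15, due 21, tardiness 0
#128: 15→22, due 22, tardiness 0
Late print jobs: 0.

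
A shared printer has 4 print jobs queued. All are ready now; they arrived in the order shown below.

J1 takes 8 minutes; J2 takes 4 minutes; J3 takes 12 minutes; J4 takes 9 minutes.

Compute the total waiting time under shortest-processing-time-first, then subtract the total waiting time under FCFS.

SPT (increasing processing time): J2 J1 J4 J3.
J2: waits 0, runs 0→4
J1: waits 4, runs 4→12
J4: waits 12, runs 12→21
J3: waits 21, runs 21→33
Sum = 0+4+12+21 = 37.
FIFO (arrival order): J1 J2 J3 J4.
J1: waits 0, runs 0→8
J2: waits 8, runs 8→12
J3: waits 12, runs 12→24
J4: waits 24, runs 24→33
Sum = 0+8+12+24 = 44.
Difference = 37 − 44 = -7.

-7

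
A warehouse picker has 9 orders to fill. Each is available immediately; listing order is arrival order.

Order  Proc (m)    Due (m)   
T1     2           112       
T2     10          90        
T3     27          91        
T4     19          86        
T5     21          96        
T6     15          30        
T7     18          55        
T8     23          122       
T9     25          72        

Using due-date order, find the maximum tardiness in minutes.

EDD (increasing due date): T6 T7 T9 T4 T2 T3 T5 T1 T8.
T6: 0→15, due 30, tardiness 0
T7: 15→33, due 55, tardiness 0
T9: 33→58, due 72, tardiness 0
T4: 58→77, due 86, tardiness 0
T2: 77→87, due 90, tardiness 0
T3: 87→114, due 91, tardiness 23
T5: 114→135, due 96, tardiness 39
T1: 135→137, due 112, tardiness 25
T8: 137→160, due 122, tardiness 38
Maximum = 39.

39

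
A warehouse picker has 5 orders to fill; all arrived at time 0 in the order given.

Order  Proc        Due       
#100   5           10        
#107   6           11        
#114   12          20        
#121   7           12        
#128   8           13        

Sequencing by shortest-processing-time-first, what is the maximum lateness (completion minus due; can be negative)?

18

SPT (increasing processing time): #100 #107 #121 #128 #114.
#100: 0→5, due 10, lateness -5
#107: 5→11, due 11, lateness 0
#121: 11→18, due 12, lateness 6
#128: 18→26, due 13, lateness 13
#114: 26→38, due 20, lateness 18
Maximum = 18.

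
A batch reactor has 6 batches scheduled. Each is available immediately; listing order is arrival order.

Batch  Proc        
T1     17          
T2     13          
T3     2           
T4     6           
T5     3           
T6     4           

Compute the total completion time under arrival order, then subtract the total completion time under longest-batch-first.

-8

FIFO (arrival order): T1 T2 T3 T4 T5 T6.
T1: 0→17
T2: 17→30
T3: 30→32
T4: 32→38
T5: 38→41
T6: 41→45
Sum = 17+30+32+38+41+45 = 203.
LPT (decreasing processing time): T1 T2 T4 T6 T5 T3.
T1: 0→17
T2: 17→30
T4: 30→36
T6: 36→40
T5: 40→43
T3: 43→45
Sum = 17+30+36+40+43+45 = 211.
Difference = 203 − 211 = -8.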